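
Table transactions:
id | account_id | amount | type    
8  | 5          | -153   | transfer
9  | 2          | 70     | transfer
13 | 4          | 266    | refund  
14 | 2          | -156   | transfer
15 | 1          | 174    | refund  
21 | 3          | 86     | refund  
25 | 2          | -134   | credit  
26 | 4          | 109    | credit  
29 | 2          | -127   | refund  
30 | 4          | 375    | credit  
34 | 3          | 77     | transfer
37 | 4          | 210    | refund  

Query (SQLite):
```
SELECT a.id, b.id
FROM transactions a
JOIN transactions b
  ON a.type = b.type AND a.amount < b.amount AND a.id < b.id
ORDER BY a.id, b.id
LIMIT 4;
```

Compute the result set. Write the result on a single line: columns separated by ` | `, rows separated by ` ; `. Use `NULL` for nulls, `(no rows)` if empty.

8 | 9 ; 8 | 34 ; 9 | 34 ; 14 | 34

Pairs (a,b) with same type, a.amount < b.amount, a.id < b.id.
type groups: credit:{25,26,30} refund:{13,15,21,29,37} transfer:{8,9,14,34}
Ordered by (a.id, b.id); first 4.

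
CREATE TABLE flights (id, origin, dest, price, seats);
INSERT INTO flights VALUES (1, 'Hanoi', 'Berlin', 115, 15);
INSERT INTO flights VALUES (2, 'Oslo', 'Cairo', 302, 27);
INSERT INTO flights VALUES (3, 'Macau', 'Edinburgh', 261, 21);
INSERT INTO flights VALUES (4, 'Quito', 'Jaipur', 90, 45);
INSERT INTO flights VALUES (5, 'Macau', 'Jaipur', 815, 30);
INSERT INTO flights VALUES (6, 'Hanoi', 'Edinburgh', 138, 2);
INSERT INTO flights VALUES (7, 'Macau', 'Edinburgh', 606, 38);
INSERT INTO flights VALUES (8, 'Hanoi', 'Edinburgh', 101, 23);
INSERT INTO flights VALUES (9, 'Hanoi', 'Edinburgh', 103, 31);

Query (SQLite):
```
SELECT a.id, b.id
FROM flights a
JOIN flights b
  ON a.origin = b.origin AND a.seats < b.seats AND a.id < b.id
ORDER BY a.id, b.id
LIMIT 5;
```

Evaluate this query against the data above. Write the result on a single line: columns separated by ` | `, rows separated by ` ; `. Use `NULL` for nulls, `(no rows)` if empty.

1 | 8 ; 1 | 9 ; 3 | 5 ; 3 | 7 ; 5 | 7

Pairs (a,b) with same origin, a.seats < b.seats, a.id < b.id.
origin groups: Hanoi:{1,6,8,9} Macau:{3,5,7} Oslo:{2} Quito:{4}
Ordered by (a.id, b.id); first 5.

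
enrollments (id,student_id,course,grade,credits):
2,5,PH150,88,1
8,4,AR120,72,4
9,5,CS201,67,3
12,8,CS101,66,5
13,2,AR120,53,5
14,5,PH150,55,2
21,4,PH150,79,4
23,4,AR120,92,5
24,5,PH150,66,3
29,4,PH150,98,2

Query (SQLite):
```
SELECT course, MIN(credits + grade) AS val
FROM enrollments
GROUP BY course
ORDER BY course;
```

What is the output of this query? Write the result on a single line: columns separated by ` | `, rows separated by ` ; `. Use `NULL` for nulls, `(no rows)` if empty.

AR120 | 58 ; CS101 | 71 ; CS201 | 70 ; PH150 | 57

For each row compute credits + grade.
Group by course; take MIN of the expression per group.
  AR120: ids {8, 13, 23} → MIN(credits + grade)=58
  CS101: ids {12} → MIN(credits + grade)=71
  CS201: ids {9} → MIN(credits + grade)=70
  PH150: ids {2, 14, 21, 24, 29} → MIN(credits + grade)=57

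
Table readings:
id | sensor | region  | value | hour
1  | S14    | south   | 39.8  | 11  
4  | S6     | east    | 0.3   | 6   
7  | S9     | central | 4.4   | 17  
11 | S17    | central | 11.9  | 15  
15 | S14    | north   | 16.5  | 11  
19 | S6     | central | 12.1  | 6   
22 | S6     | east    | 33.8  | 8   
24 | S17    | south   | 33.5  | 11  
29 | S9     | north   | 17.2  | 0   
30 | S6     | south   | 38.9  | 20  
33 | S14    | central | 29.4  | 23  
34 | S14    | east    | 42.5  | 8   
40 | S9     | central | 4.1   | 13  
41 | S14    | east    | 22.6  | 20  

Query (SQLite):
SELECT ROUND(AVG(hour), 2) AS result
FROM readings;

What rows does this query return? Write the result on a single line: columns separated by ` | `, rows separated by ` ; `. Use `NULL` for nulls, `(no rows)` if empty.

All hour values: [11, 6, 17, 15, 11, 6, 8, 11, 0, 20, 23, 8, 13, 20].
AVG = 169 / 14 (rounded to 2 dp).

12.07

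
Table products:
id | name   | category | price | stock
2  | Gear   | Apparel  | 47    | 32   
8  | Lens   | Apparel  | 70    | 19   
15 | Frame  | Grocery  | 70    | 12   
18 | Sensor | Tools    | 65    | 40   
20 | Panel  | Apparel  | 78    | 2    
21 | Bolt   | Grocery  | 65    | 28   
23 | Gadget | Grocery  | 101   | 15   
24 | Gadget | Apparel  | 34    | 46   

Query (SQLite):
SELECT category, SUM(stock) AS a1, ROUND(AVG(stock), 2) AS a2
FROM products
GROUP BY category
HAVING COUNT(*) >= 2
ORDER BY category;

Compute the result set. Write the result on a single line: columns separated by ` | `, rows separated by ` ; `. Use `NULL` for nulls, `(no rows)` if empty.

Apparel | 99 | 24.75 ; Grocery | 55 | 18.33

Group products by category.
Per group compute: SUM(stock), ROUND(AVG(stock), 2).
HAVING: drop groups with fewer than 2 rows.
  Apparel: ids {2, 8, 20, 24} → SUM(stock)=99, ROUND(AVG(stock), 2)=24.75
  Grocery: ids {15, 21, 23} → SUM(stock)=55, ROUND(AVG(stock), 2)=18.33
  Tools: ids {18} → SUM(stock)=40, ROUND(AVG(stock), 2)=40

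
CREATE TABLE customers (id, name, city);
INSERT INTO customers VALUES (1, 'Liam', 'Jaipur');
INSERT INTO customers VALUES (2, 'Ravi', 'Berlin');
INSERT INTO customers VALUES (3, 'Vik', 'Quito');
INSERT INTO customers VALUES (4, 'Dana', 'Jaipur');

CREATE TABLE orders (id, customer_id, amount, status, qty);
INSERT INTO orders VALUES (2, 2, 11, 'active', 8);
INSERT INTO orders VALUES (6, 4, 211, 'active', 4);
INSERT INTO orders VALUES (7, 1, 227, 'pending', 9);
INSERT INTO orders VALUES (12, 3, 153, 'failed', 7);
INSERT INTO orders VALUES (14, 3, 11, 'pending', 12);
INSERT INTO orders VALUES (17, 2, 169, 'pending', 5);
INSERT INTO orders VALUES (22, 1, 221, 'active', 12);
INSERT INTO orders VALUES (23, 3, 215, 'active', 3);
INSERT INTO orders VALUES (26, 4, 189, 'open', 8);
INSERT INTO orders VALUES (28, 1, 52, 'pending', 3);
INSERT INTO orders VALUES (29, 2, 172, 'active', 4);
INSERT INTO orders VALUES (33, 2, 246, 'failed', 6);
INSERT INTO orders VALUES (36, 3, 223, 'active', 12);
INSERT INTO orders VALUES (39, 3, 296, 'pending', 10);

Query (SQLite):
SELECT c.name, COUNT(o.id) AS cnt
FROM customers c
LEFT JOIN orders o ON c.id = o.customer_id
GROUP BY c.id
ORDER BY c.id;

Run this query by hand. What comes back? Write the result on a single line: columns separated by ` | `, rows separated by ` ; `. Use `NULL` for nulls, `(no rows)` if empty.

Liam | 3 ; Ravi | 4 ; Vik | 5 ; Dana | 2

LEFT JOIN keeps every customers row; unmatched ones get NULL for orders columns.
Group by customers.id and compute COUNT(o.id). COUNT(col) of an all-NULL group is 0.
  1: ids {7, 22, 28} → COUNT(o.id)=3
  2: ids {2, 17, 29, 33} → COUNT(o.id)=4
  3: ids {12, 14, 23, 36, 39} → COUNT(o.id)=5
  4: ids {6, 26} → COUNT(o.id)=2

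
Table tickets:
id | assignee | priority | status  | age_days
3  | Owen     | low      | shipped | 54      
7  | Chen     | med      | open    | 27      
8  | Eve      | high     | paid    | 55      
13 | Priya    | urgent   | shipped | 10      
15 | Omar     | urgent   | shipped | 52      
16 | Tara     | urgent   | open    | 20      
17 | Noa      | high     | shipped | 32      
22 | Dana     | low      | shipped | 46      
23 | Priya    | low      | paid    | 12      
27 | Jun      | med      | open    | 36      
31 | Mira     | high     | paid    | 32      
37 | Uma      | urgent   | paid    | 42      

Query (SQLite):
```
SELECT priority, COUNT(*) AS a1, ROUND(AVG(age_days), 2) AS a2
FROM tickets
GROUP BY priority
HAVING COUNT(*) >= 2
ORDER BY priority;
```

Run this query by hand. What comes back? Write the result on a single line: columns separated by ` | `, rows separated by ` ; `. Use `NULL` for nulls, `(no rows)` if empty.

Group tickets by priority.
Per group compute: COUNT(*), ROUND(AVG(age_days), 2).
HAVING: drop groups with fewer than 2 rows.
  high: ids {8, 17, 31} → COUNT(*)=3, ROUND(AVG(age_days), 2)=39.67
  low: ids {3, 22, 23} → COUNT(*)=3, ROUND(AVG(age_days), 2)=37.33
  med: ids {7, 27} → COUNT(*)=2, ROUND(AVG(age_days), 2)=31.5
  urgent: ids {13, 15, 16, 37} → COUNT(*)=4, ROUND(AVG(age_days), 2)=31

high | 3 | 39.67 ; low | 3 | 37.33 ; med | 2 | 31.5 ; urgent | 4 | 31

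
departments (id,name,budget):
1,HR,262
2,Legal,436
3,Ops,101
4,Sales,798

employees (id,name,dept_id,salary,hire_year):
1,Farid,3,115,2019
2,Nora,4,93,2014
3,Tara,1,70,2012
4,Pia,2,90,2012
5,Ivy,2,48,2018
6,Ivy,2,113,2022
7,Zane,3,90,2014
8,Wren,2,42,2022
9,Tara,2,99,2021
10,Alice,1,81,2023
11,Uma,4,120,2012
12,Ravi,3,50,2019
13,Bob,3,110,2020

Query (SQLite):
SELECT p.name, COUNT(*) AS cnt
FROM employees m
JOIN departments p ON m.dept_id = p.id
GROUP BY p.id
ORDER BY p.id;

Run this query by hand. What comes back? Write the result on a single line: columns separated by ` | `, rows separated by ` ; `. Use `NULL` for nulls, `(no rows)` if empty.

Join each employees row to its departments via dept_id.
Group joined rows by departments.id; compute COUNT(*) per group.
  1: ids {3, 10} → COUNT(*)=2
  2: ids {4, 5, 6, 8, 9} → COUNT(*)=5
  3: ids {1, 7, 12, 13} → COUNT(*)=4
  4: ids {2, 11} → COUNT(*)=2

HR | 2 ; Legal | 5 ; Ops | 4 ; Sales | 2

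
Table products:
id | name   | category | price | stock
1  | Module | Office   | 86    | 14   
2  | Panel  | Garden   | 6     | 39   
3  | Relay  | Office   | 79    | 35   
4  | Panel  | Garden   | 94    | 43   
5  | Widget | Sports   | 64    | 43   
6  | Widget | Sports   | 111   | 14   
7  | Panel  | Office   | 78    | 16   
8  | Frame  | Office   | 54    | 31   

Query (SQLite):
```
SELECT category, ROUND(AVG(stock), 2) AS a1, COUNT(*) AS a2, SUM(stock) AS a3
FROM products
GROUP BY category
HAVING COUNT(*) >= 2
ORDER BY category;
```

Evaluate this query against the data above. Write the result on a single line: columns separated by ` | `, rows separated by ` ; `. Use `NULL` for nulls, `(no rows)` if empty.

Group products by category.
Per group compute: ROUND(AVG(stock), 2), COUNT(*), SUM(stock).
HAVING: drop groups with fewer than 2 rows.
  Garden: ids {2, 4} → ROUND(AVG(stock), 2)=41, COUNT(*)=2, SUM(stock)=82
  Office: ids {1, 3, 7, 8} → ROUND(AVG(stock), 2)=24, COUNT(*)=4, SUM(stock)=96
  Sports: ids {5, 6} → ROUND(AVG(stock), 2)=28.5, COUNT(*)=2, SUM(stock)=57

Garden | 41 | 2 | 82 ; Office | 24 | 4 | 96 ; Sports | 28.5 | 2 | 57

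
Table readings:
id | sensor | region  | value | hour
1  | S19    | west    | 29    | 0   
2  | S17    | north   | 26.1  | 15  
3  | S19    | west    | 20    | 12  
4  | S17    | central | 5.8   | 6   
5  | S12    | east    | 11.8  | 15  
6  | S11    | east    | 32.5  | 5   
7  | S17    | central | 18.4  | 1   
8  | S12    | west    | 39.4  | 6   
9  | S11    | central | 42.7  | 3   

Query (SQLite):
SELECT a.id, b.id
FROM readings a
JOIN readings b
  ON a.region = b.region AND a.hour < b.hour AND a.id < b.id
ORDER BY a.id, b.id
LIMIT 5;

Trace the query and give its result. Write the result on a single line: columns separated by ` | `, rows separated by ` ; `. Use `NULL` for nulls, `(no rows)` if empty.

1 | 3 ; 1 | 8 ; 7 | 9

Pairs (a,b) with same region, a.hour < b.hour, a.id < b.id.
region groups: central:{4,7,9} east:{5,6} north:{2} west:{1,3,8}
Ordered by (a.id, b.id); first 5.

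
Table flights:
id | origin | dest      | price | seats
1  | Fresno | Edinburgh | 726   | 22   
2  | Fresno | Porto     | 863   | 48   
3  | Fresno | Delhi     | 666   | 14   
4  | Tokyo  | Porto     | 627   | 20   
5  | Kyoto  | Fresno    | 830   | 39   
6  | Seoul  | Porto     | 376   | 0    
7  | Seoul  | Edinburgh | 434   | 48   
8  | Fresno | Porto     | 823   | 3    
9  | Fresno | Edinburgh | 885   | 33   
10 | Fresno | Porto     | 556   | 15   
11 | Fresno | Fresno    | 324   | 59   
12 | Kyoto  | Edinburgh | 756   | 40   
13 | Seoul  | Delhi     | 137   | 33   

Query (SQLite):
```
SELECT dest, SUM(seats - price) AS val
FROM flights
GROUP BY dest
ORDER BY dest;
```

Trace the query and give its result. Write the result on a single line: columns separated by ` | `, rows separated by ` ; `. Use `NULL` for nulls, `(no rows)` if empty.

Delhi | -756 ; Edinburgh | -2658 ; Fresno | -1056 ; Porto | -3159

For each row compute seats - price.
Group by dest; take SUM of the expression per group.
  Delhi: ids {3, 13} → SUM(seats - price)=-756
  Edinburgh: ids {1, 7, 9, 12} → SUM(seats - price)=-2658
  Fresno: ids {5, 11} → SUM(seats - price)=-1056
  Porto: ids {2, 4, 6, 8, 10} → SUM(seats - price)=-3159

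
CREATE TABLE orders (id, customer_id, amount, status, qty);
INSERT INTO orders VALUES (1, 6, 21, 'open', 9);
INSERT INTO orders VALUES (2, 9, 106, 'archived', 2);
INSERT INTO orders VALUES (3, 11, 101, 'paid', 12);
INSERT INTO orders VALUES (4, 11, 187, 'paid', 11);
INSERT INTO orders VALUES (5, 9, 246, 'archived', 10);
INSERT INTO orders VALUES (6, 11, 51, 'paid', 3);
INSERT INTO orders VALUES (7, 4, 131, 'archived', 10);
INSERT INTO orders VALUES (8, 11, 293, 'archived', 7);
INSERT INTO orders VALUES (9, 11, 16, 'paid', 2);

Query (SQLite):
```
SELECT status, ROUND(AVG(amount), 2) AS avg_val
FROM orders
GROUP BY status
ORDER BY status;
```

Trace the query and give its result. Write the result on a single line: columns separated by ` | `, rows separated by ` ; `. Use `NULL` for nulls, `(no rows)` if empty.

archived | 194 ; open | 21 ; paid | 88.75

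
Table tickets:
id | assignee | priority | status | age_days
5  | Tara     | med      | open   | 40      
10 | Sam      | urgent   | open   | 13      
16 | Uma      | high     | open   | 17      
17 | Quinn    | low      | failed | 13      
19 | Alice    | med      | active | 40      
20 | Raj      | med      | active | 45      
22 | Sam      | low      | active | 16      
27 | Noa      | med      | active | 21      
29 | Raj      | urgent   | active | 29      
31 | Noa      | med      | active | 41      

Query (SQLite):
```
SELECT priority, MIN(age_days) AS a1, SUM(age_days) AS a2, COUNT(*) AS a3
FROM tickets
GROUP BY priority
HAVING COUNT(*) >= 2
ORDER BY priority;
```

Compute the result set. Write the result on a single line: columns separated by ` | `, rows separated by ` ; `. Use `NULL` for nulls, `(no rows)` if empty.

low | 13 | 29 | 2 ; med | 21 | 187 | 5 ; urgent | 13 | 42 | 2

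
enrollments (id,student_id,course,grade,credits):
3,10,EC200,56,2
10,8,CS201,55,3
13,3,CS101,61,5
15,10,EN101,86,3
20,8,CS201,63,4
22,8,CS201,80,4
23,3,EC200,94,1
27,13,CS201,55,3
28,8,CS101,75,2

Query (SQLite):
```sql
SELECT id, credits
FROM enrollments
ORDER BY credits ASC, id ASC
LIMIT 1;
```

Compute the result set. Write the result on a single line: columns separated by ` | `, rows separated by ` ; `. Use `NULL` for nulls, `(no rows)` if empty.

23 | 1

Sort by credits asc, tiebreak id asc: (1, id=23), (2, id=3), (2, id=28), (3, id=10) …. Take first 1.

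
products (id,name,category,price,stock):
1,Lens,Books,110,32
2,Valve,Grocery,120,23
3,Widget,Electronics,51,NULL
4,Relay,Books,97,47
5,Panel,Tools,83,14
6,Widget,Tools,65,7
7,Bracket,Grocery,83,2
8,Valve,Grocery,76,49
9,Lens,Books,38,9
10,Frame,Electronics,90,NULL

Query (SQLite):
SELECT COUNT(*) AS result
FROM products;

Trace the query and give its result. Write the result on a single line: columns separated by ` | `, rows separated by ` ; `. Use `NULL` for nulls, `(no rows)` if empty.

10

All stock values: [32, 23, NULL, 47, 14, 7, 2, 49, 9, NULL].
COUNT(*) counts rows → 10.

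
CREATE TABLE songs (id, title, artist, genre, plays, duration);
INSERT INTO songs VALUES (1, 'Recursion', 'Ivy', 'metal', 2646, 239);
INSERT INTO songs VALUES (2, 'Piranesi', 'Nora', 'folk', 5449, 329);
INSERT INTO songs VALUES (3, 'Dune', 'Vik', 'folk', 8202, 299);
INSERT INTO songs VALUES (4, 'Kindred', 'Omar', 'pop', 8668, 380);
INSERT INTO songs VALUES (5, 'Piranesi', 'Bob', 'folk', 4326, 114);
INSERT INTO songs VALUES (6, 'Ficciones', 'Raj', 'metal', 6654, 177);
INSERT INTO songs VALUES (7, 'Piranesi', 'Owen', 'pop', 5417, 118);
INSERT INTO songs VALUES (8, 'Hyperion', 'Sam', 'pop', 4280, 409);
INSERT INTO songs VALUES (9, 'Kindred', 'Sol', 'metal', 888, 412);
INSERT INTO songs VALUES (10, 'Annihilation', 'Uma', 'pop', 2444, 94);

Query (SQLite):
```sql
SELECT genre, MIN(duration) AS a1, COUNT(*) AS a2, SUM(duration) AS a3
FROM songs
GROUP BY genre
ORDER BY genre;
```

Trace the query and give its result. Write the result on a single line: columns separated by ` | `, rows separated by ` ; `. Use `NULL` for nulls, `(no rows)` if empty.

Group songs by genre.
Per group compute: MIN(duration), COUNT(*), SUM(duration).
  folk: ids {2, 3, 5} → MIN(duration)=114, COUNT(*)=3, SUM(duration)=742
  metal: ids {1, 6, 9} → MIN(duration)=177, COUNT(*)=3, SUM(duration)=828
  pop: ids {4, 7, 8, 10} → MIN(duration)=94, COUNT(*)=4, SUM(duration)=1001

folk | 114 | 3 | 742 ; metal | 177 | 3 | 828 ; pop | 94 | 4 | 1001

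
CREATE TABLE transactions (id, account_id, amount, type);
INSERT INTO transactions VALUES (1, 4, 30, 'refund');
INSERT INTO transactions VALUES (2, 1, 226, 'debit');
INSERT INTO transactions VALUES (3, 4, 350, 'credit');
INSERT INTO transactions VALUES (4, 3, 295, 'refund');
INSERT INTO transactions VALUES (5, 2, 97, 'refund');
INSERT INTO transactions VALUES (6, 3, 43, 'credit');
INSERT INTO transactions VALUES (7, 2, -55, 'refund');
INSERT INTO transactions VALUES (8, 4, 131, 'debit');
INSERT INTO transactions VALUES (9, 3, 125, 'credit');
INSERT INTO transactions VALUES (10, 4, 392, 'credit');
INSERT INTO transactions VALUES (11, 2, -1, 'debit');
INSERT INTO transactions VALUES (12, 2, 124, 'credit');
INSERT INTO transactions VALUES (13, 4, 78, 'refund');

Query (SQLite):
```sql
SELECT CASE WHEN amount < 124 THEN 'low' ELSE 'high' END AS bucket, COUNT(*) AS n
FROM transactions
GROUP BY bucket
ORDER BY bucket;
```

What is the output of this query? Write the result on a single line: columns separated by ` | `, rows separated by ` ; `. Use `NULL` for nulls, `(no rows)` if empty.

high | 7 ; low | 6

Bucket rows by amount < 124 → 'low' else 'high'; count each bucket.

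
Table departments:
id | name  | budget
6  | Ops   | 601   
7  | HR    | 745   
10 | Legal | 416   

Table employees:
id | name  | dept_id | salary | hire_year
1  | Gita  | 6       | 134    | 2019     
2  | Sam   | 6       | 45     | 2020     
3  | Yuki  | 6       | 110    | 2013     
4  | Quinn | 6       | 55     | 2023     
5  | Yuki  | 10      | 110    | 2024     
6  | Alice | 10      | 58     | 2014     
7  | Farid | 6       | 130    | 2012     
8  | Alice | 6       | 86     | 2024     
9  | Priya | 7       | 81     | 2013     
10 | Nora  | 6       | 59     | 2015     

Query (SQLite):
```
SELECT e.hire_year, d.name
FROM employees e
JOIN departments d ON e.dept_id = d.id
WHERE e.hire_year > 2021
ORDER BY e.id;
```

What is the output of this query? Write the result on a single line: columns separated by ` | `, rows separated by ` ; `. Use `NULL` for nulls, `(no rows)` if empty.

Each employees row matches the departments row where dept_id = departments.id.
Then keep rows with e.hire_year > 2021.

2023 | Ops ; 2024 | Legal ; 2024 | Ops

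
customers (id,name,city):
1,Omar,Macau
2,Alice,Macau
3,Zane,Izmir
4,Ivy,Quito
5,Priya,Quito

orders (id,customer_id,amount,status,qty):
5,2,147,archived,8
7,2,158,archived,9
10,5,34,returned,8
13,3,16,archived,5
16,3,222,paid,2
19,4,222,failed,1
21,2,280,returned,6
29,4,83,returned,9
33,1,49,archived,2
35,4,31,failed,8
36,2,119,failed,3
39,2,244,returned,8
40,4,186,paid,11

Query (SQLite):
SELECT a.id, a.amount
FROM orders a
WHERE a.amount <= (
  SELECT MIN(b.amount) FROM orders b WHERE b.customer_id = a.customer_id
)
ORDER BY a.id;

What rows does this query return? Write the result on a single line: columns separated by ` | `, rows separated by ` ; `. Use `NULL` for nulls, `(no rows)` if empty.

10 | 34 ; 13 | 16 ; 33 | 49 ; 35 | 31 ; 36 | 119

For each orders row a, compute MIN(amount) over rows sharing a.customer_id.
Keep row a if a.amount <= that per-group MIN.
  customer_id=1: MIN(amount) = 49
  customer_id=2: MIN(amount) = 119
  customer_id=3: MIN(amount) = 16
  customer_id=4: MIN(amount) = 31
  customer_id=5: MIN(amount) = 34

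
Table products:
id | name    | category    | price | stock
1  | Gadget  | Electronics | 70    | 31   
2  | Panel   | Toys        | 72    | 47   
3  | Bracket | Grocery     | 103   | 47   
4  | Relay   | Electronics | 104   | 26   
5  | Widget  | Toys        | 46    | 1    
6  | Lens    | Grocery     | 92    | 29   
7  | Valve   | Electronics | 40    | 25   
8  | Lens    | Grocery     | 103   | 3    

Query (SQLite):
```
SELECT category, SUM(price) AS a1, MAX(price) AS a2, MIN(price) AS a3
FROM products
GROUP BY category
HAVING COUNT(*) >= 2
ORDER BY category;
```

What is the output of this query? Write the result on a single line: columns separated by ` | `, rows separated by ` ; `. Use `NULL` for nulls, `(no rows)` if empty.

Electronics | 214 | 104 | 40 ; Grocery | 298 | 103 | 92 ; Toys | 118 | 72 | 46

Group products by category.
Per group compute: SUM(price), MAX(price), MIN(price).
HAVING: drop groups with fewer than 2 rows.
  Electronics: ids {1, 4, 7} → SUM(price)=214, MAX(price)=104, MIN(price)=40
  Grocery: ids {3, 6, 8} → SUM(price)=298, MAX(price)=103, MIN(price)=92
  Toys: ids {2, 5} → SUM(price)=118, MAX(price)=72, MIN(price)=46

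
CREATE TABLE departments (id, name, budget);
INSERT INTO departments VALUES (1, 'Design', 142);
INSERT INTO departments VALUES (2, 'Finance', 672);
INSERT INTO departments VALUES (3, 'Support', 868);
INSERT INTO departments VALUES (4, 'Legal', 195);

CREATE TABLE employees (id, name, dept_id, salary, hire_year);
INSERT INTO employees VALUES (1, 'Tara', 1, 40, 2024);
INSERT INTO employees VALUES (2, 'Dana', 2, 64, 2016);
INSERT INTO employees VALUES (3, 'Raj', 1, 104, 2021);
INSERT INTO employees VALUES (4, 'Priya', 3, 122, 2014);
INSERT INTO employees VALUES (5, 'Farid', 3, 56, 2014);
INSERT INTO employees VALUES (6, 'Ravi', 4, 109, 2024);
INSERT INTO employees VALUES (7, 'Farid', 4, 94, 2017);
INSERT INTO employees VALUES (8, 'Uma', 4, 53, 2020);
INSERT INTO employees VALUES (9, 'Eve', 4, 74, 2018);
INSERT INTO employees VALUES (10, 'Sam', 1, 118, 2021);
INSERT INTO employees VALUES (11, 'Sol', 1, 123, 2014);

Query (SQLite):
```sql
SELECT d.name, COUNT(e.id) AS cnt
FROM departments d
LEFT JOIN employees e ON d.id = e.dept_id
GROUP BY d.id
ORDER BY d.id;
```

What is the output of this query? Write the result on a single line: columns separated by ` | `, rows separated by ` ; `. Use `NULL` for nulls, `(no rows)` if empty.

Design | 4 ; Finance | 1 ; Support | 2 ; Legal | 4

LEFT JOIN keeps every departments row; unmatched ones get NULL for employees columns.
Group by departments.id and compute COUNT(e.id). COUNT(col) of an all-NULL group is 0.
  1: ids {1, 3, 10, 11} → COUNT(e.id)=4
  2: ids {2} → COUNT(e.id)=1
  3: ids {4, 5} → COUNT(e.id)=2
  4: ids {6, 7, 8, 9} → COUNT(e.id)=4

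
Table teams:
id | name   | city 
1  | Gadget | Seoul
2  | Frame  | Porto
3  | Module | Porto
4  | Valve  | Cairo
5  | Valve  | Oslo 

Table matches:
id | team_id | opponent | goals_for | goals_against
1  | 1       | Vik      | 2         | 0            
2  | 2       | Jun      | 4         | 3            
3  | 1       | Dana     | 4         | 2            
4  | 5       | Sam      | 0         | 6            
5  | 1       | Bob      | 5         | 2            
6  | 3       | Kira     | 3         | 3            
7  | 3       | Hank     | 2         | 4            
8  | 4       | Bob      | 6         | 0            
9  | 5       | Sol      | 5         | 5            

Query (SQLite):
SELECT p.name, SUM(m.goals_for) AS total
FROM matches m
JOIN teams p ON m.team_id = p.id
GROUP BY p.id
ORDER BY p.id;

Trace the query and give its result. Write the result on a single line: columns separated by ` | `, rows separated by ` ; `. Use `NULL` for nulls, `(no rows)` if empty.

Gadget | 11 ; Frame | 4 ; Module | 5 ; Valve | 6 ; Valve | 5

Join each matches row to its teams via team_id.
Group joined rows by teams.id; compute SUM(m.goals_for) per group.
  1: ids {1, 3, 5} → SUM(m.goals_for)=11
  2: ids {2} → SUM(m.goals_for)=4
  3: ids {6, 7} → SUM(m.goals_for)=5
  4: ids {8} → SUM(m.goals_for)=6
  5: ids {4, 9} → SUM(m.goals_for)=5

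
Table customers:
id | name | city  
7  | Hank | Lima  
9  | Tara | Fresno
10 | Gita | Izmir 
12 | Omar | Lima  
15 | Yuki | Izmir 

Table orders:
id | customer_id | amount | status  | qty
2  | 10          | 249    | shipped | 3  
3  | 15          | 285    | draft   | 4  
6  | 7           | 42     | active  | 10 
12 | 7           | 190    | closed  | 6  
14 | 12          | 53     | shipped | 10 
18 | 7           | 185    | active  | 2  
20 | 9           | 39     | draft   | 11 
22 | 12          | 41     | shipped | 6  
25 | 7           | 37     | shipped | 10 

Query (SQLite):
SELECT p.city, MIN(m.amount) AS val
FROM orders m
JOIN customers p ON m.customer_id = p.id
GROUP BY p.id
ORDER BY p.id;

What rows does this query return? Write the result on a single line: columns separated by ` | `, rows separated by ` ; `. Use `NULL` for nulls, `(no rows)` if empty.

Lima | 37 ; Fresno | 39 ; Izmir | 249 ; Lima | 41 ; Izmir | 285

Join each orders row to its customers via customer_id.
Group joined rows by customers.id; compute MIN(m.amount) per group.
  7: ids {6, 12, 18, 25} → MIN(m.amount)=37
  9: ids {20} → MIN(m.amount)=39
  10: ids {2} → MIN(m.amount)=249
  12: ids {14, 22} → MIN(m.amount)=41
  15: ids {3} → MIN(m.amount)=285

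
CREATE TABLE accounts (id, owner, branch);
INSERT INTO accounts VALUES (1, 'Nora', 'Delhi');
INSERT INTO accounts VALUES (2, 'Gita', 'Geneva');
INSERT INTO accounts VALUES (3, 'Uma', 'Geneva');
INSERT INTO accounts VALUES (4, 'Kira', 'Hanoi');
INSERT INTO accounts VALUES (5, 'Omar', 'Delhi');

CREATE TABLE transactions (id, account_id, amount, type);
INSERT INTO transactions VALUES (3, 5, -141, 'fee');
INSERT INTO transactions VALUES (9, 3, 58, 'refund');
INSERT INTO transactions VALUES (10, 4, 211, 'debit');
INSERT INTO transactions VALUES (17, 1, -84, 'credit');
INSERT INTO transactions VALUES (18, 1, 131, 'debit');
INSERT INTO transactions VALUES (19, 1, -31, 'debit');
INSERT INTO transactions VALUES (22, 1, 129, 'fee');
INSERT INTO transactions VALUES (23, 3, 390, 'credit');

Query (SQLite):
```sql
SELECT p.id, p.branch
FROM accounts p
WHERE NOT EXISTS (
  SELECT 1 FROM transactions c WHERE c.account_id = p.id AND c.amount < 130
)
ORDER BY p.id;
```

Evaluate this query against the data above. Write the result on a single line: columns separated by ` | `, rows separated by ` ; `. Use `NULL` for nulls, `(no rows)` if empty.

For each accounts row, check whether any transactions with matching account_id has amount < 130.
Keep rows where that is false.

2 | Geneva ; 4 | Hanoi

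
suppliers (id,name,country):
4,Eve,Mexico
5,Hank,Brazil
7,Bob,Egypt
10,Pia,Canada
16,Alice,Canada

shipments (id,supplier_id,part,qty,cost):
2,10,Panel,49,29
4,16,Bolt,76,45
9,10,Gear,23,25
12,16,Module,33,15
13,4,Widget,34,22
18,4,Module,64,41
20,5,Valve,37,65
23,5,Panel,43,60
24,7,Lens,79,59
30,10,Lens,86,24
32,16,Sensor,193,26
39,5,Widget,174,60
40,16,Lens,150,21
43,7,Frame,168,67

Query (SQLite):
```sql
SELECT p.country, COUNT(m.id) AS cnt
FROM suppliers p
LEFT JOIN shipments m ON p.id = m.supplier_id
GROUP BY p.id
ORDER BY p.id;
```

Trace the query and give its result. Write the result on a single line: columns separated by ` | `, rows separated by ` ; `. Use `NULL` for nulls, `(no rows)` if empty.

Mexico | 2 ; Brazil | 3 ; Egypt | 2 ; Canada | 3 ; Canada | 4

LEFT JOIN keeps every suppliers row; unmatched ones get NULL for shipments columns.
Group by suppliers.id and compute COUNT(m.id). COUNT(col) of an all-NULL group is 0.
  4: ids {13, 18} → COUNT(m.id)=2
  5: ids {20, 23, 39} → COUNT(m.id)=3
  7: ids {24, 43} → COUNT(m.id)=2
  10: ids {2, 9, 30} → COUNT(m.id)=3
  16: ids {4, 12, 32, 40} → COUNT(m.id)=4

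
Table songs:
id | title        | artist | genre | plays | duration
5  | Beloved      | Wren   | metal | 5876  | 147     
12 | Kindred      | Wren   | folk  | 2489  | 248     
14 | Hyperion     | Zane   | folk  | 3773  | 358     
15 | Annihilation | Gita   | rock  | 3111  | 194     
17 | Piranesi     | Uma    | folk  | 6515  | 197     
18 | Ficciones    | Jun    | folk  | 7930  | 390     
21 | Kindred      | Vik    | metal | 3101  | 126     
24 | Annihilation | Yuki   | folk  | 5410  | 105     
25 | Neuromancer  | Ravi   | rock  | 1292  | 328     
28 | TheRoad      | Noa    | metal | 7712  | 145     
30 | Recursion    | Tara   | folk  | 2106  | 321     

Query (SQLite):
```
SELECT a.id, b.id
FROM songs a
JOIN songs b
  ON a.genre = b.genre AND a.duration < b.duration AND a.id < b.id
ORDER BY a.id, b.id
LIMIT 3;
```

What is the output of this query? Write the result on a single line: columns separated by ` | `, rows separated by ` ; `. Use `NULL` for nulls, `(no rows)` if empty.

Pairs (a,b) with same genre, a.duration < b.duration, a.id < b.id.
genre groups: folk:{12,14,17,18,24,30} metal:{5,21,28} rock:{15,25}
Ordered by (a.id, b.id); first 3.

12 | 14 ; 12 | 18 ; 12 | 30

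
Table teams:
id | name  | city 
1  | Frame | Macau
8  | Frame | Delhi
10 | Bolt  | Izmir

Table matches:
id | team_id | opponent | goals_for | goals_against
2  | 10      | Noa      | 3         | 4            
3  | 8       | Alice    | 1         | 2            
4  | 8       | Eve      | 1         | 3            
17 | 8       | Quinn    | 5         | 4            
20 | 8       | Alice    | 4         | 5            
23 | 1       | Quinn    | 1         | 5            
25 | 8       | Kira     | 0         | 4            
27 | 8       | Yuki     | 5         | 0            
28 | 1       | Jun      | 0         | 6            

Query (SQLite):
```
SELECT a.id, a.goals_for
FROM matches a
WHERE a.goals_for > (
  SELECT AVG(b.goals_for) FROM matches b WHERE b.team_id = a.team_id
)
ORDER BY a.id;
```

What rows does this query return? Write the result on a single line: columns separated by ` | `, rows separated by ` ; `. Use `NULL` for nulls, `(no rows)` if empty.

17 | 5 ; 20 | 4 ; 23 | 1 ; 27 | 5

For each matches row a, compute AVG(goals_for) over rows sharing a.team_id.
Keep row a if a.goals_for > that per-group AVG.
  team_id=1: AVG(goals_for) = 0.5
  team_id=8: AVG(goals_for) = 2.666667
  team_id=10: AVG(goals_for) = 3.0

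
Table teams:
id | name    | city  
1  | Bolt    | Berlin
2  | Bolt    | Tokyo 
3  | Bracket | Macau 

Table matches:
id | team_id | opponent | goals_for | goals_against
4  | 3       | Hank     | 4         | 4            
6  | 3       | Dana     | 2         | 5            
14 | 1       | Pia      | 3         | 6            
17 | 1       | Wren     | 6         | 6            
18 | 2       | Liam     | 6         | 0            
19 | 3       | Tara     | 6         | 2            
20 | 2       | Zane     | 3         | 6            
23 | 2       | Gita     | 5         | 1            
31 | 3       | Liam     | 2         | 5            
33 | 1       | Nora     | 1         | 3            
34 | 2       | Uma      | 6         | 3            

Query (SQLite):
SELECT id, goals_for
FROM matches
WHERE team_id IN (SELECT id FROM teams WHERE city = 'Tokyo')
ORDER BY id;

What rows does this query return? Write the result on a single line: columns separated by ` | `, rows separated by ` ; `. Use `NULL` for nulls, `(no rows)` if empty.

18 | 6 ; 20 | 3 ; 23 | 5 ; 34 | 6

Inner query: teams.id where city = 'Tokyo'.
Outer: keep matches rows whose team_id is in that set.
Inner query → {2}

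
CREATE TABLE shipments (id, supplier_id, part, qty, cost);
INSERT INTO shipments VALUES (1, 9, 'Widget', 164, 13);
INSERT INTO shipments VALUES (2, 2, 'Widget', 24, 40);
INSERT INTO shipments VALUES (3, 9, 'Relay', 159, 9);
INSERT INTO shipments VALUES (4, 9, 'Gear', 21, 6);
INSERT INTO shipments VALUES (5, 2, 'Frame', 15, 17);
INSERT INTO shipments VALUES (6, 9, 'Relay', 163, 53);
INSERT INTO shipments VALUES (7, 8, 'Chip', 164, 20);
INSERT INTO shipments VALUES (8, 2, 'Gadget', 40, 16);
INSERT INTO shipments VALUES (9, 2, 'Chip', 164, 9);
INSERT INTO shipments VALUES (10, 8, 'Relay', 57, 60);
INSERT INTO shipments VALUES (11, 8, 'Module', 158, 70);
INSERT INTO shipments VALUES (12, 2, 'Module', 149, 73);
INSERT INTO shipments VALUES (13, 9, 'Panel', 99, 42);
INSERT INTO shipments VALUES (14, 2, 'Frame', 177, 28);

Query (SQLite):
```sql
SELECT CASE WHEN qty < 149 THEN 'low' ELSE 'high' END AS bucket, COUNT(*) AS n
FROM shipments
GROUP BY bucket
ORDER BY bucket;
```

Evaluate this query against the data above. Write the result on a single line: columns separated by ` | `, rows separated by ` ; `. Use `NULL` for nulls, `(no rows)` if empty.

Bucket rows by qty < 149 → 'low' else 'high'; count each bucket.

high | 8 ; low | 6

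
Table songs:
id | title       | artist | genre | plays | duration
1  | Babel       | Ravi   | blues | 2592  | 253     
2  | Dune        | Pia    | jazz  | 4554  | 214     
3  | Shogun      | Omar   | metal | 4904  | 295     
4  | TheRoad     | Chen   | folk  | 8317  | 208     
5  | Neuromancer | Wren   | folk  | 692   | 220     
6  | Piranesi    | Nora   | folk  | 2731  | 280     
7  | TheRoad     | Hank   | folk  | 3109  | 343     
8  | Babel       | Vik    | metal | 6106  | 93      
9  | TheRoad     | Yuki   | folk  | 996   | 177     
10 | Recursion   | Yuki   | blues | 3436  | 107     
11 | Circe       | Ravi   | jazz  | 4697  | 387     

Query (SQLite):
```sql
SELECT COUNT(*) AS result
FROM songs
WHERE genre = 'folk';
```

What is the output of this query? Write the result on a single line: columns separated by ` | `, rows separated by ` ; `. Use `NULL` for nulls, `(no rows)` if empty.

Rows where genre='folk' → plays values: [8317, 692, 2731, 3109, 996].
COUNT(*) counts rows → 5.

5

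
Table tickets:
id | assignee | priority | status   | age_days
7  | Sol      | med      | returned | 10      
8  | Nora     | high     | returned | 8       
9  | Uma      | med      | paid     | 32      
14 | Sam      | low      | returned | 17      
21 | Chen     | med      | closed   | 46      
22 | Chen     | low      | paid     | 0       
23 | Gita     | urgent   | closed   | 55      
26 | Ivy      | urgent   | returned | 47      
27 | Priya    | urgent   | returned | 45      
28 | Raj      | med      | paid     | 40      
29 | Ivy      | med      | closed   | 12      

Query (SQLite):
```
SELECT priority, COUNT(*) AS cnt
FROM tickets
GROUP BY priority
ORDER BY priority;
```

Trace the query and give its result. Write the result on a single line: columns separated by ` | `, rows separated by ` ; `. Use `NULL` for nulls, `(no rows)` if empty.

Partition tickets by priority; compute COUNT(*) within each group.
  high: ids {8} → COUNT(*)=1
  low: ids {14, 22} → COUNT(*)=2
  med: ids {7, 9, 21, 28, 29} → COUNT(*)=5
  urgent: ids {23, 26, 27} → COUNT(*)=3

high | 1 ; low | 2 ; med | 5 ; urgent | 3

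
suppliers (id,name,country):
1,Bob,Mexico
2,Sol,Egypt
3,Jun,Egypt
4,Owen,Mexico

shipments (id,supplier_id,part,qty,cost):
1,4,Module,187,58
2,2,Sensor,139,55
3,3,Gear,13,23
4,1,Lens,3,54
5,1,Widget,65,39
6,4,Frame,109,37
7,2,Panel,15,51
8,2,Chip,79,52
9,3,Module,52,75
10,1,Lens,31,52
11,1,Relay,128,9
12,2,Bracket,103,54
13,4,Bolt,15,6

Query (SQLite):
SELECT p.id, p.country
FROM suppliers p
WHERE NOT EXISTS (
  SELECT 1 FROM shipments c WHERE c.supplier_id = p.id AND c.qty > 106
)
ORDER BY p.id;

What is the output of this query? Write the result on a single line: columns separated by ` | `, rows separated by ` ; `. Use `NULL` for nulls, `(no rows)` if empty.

3 | Egypt

For each suppliers row, check whether any shipments with matching supplier_id has qty > 106.
Keep rows where that is false.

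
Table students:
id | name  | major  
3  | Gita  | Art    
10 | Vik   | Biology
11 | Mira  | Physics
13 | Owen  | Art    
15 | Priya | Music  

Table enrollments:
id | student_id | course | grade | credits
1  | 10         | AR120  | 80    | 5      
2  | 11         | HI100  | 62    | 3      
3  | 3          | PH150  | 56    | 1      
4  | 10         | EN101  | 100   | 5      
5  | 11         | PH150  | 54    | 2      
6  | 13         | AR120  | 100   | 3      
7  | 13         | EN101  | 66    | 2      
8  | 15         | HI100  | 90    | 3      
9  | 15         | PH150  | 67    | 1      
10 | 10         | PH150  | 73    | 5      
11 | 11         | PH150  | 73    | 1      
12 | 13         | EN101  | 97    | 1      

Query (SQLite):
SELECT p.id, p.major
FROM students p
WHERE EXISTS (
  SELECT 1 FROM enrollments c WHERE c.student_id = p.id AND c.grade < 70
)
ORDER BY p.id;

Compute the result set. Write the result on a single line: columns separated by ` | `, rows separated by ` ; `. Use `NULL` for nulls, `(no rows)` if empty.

3 | Art ; 11 | Physics ; 13 | Art ; 15 | Music

For each students row, check whether any enrollments with matching student_id has grade < 70.
Keep rows where that is true.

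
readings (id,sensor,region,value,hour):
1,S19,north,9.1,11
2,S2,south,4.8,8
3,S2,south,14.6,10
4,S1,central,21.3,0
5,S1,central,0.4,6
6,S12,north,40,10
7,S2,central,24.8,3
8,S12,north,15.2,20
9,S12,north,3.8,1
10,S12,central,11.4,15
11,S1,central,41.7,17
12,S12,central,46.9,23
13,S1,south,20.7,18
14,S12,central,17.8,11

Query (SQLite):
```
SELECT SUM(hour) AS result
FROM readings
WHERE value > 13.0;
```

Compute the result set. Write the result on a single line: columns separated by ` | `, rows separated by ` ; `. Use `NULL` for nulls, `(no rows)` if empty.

Rows where value > 13.0 → hour values: [10, 0, 10, 3, 20, 17, 23, 18, 11].
SUM of non-NULL values = 112.

112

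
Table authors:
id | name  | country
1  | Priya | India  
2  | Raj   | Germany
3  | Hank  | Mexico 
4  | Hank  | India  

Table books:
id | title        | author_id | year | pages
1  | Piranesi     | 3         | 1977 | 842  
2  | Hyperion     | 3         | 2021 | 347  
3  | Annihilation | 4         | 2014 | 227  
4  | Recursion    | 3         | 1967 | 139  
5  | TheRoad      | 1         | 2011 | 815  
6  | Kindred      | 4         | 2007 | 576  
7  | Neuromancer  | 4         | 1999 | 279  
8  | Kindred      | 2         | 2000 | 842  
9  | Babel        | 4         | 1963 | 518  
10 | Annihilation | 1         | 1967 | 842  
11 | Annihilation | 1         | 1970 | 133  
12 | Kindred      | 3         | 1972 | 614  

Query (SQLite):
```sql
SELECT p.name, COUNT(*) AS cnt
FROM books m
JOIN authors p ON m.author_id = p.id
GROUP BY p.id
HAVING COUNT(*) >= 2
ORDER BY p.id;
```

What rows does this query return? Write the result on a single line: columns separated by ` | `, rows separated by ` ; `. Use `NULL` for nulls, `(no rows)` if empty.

Priya | 3 ; Hank | 4 ; Hank | 4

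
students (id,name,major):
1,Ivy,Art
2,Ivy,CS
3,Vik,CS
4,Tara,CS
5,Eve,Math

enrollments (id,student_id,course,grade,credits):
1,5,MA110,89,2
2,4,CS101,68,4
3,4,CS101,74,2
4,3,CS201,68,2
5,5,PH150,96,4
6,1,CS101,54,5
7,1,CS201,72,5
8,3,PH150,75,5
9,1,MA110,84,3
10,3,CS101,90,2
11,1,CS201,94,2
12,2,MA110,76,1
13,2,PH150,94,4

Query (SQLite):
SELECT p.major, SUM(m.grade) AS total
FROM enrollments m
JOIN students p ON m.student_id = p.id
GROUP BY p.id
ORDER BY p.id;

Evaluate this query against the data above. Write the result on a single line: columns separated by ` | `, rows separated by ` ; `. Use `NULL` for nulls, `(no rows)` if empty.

Art | 304 ; CS | 170 ; CS | 233 ; CS | 142 ; Math | 185

Join each enrollments row to its students via student_id.
Group joined rows by students.id; compute SUM(m.grade) per group.
  1: ids {6, 7, 9, 11} → SUM(m.grade)=304
  2: ids {12, 13} → SUM(m.grade)=170
  3: ids {4, 8, 10} → SUM(m.grade)=233
  4: ids {2, 3} → SUM(m.grade)=142
  5: ids {1, 5} → SUM(m.grade)=185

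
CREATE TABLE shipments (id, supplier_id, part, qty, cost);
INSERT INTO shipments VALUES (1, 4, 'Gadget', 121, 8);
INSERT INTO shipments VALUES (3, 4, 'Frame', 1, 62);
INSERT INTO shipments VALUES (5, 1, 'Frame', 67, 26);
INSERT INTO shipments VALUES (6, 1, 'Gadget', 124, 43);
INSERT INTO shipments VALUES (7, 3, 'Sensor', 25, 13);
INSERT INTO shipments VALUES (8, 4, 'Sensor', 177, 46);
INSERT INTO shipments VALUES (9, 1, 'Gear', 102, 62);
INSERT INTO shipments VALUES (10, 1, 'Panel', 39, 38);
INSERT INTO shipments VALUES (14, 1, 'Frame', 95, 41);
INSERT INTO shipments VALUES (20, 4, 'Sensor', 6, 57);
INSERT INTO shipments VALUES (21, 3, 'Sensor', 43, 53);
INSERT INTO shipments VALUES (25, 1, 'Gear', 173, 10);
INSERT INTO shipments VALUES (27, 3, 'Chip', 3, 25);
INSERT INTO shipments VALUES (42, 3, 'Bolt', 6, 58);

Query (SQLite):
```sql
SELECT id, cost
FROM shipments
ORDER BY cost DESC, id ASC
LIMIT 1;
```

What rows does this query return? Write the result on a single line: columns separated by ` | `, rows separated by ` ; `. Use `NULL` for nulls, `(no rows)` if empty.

3 | 62

Sort by cost desc, tiebreak id asc: (62, id=3), (62, id=9), (58, id=42), (57, id=20) …. Take first 1.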